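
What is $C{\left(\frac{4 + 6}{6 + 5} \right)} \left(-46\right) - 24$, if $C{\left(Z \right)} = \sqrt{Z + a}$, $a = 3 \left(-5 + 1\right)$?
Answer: $-24 - \frac{46 i \sqrt{1342}}{11} \approx -24.0 - 153.19 i$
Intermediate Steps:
$a = -12$ ($a = 3 \left(-4\right) = -12$)
$C{\left(Z \right)} = \sqrt{-12 + Z}$ ($C{\left(Z \right)} = \sqrt{Z - 12} = \sqrt{-12 + Z}$)
$C{\left(\frac{4 + 6}{6 + 5} \right)} \left(-46\right) - 24 = \sqrt{-12 + \frac{4 + 6}{6 + 5}} \left(-46\right) - 24 = \sqrt{-12 + \frac{10}{11}} \left(-46\right) - 24 = \sqrt{- \frac{122}{11}} \left(-46\right) - 24 = \frac{i \sqrt{1342}}{11} \left(-46\right) - 24 = - \frac{46 i \sqrt{1342}}{11} - 24 = -24 - \frac{46 i \sqrt{1342}}{11}$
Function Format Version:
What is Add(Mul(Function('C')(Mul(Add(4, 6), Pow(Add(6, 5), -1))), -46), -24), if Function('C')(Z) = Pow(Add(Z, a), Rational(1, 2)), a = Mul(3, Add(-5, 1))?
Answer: Add(-24, Mul(Rational(-46, 11), I, Pow(1342, Rational(1, 2)))) ≈ Add(-24.000, Mul(-153.19, I))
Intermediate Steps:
a = -12 (a = Mul(3, -4) = -12)
Function('C')(Z) = Pow(Add(-12, Z), Rational(1, 2)) (Function('C')(Z) = Pow(Add(Z, -12), Rational(1, 2)) = Pow(Add(-12, Z), Rational(1, 2)))
Add(Mul(Function('C')(Mul(Add(4, 6), Pow(Add(6, 5), -1))), -46), -24) = Add(Mul(Pow(Add(-12, Mul(Add(4, 6), Pow(Add(6, 5), -1))), Rational(1, 2)), -46), -24) = Add(Mul(Pow(Add(-12, Mul(10, Pow(11, -1))), Rational(1, 2)), -46), -24) = Add(Mul(Pow(Add(-12, Mul(10, Rational(1, 11))), Rational(1, 2)), -46), -24) = Add(Mul(Pow(Add(-12, Rational(10, 11)), Rational(1, 2)), -46), -24) = Add(Mul(Pow(Rational(-122, 11), Rational(1, 2)), -46), -24) = Add(Mul(Mul(Rational(1, 11), I, Pow(1342, Rational(1, 2))), -46), -24) = Add(Mul(Rational(-46, 11), I, Pow(1342, Rational(1, 2))), -24) = Add(-24, Mul(Rational(-46, 11), I, Pow(1342, Rational(1, 2))))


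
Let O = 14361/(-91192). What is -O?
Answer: 14361/91192 ≈ 0.15748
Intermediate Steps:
O = -14361/91192 (O = 14361*(-1/91192) = -14361/91192 ≈ -0.15748)
-O = -1*(-14361/91192) = 14361/91192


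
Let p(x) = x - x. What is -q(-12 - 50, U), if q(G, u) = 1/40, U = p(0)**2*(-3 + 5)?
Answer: -1/40 ≈ -0.025000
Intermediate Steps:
p(x) = 0
U = 0 (U = 0**2*(-3 + 5) = 0*2 = 0)
q(G, u) = 1/40
-q(-12 - 50, U) = -1*1/40 = -1/40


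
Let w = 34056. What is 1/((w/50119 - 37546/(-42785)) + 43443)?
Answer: 2144341415/93159962945779 ≈ 2.3018e-5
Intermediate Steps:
1/((w/50119 - 37546/(-42785)) + 43443) = 1/((34056/50119 - 37546/(-42785)) + 43443) = 1/((34056*(1/50119) - 37546*(-1/42785)) + 43443) = 1/((34056/50119 + 37546/42785) + 43443) = 1/(3338853934/2144341415 + 43443) = 1/(93159962945779/2144341415) = 2144341415/93159962945779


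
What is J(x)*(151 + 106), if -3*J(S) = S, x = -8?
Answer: 2056/3 ≈ 685.33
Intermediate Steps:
J(S) = -S/3
J(x)*(151 + 106) = (-1/3*(-8))*(151 + 106) = (8/3)*257 = 2056/3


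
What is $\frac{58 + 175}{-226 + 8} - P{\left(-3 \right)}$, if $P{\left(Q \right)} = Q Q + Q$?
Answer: $- \frac{1541}{218} \approx -7.0688$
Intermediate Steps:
$P{\left(Q \right)} = Q + Q^{2}$ ($P{\left(Q \right)} = Q^{2} + Q = Q + Q^{2}$)
$\frac{58 + 175}{-226 + 8} - P{\left(-3 \right)} = \frac{58 + 175}{-226 + 8} - - 3 \left(1 - 3\right) = \frac{233}{-218} - \left(-3\right) \left(-2\right) = 233 \left(- \frac{1}{218}\right) - 6 = - \frac{233}{218} - 6 = - \frac{1541}{218}$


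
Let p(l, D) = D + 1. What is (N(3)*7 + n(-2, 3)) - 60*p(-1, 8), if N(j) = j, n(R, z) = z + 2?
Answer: -514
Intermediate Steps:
n(R, z) = 2 + z
p(l, D) = 1 + D
(N(3)*7 + n(-2, 3)) - 60*p(-1, 8) = (3*7 + (2 + 3)) - 60*(1 + 8) = (21 + 5) - 60*9 = 26 - 540 = -514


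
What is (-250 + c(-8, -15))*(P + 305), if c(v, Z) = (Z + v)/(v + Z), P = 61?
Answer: -91134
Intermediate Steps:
c(v, Z) = 1 (c(v, Z) = (Z + v)/(Z + v) = 1)
(-250 + c(-8, -15))*(P + 305) = (-250 + 1)*(61 + 305) = -249*366 = -91134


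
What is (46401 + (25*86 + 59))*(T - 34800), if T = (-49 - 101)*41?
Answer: -1990579500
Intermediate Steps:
T = -6150 (T = -150*41 = -6150)
(46401 + (25*86 + 59))*(T - 34800) = (46401 + (25*86 + 59))*(-6150 - 34800) = (46401 + (2150 + 59))*(-40950) = (46401 + 2209)*(-40950) = 48610*(-40950) = -1990579500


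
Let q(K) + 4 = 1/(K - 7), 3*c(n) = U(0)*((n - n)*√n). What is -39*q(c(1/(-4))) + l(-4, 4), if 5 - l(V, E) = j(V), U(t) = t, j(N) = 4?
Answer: 1138/7 ≈ 162.57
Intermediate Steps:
l(V, E) = 1 (l(V, E) = 5 - 1*4 = 5 - 4 = 1)
c(n) = 0 (c(n) = (0*((n - n)*√n))/3 = (0*(0*√n))/3 = (0*0)/3 = (⅓)*0 = 0)
q(K) = -4 + 1/(-7 + K) (q(K) = -4 + 1/(K - 7) = -4 + 1/(-7 + K))
-39*q(c(1/(-4))) + l(-4, 4) = -39*(29 - 4*0)/(-7 + 0) + 1 = -39*(29 + 0)/(-7) + 1 = -(-39)*29/7 + 1 = -39*(-29/7) + 1 = 1131/7 + 1 = 1138/7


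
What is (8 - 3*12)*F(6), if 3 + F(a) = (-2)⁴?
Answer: -364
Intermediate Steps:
F(a) = 13 (F(a) = -3 + (-2)⁴ = -3 + 16 = 13)
(8 - 3*12)*F(6) = (8 - 3*12)*13 = (8 - 36)*13 = -28*13 = -364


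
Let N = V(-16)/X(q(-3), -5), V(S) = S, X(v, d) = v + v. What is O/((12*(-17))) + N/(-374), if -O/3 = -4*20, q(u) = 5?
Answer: -1096/935 ≈ -1.1722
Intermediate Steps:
X(v, d) = 2*v
O = 240 (O = -(-12)*20 = -3*(-80) = 240)
N = -8/5 (N = -16/(2*5) = -16/10 = -16*⅒ = -8/5 ≈ -1.6000)
O/((12*(-17))) + N/(-374) = 240/((12*(-17))) - 8/5/(-374) = 240/(-204) - 8/5*(-1/374) = 240*(-1/204) + 4/935 = -20/17 + 4/935 = -1096/935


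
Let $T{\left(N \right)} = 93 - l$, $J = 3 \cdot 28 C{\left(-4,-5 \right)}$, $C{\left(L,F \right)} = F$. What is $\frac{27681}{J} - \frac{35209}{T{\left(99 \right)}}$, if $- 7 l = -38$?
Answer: $- \frac{40160971}{85820} \approx -467.97$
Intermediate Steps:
$l = \frac{38}{7}$ ($l = \left(- \frac{1}{7}\right) \left(-38\right) = \frac{38}{7} \approx 5.4286$)
$J = -420$ ($J = 3 \cdot 28 \left(-5\right) = 84 \left(-5\right) = -420$)
$T{\left(N \right)} = \frac{613}{7}$ ($T{\left(N \right)} = 93 - \frac{38}{7} = \frac{613}{7}$)
$\frac{27681}{J} - \frac{35209}{T{\left(99 \right)}} = \frac{27681}{-420} - \frac{35209}{\frac{613}{7}} = 27681 \left(- \frac{1}{420}\right) - \frac{246463}{613} = - \frac{9227}{140} - \frac{246463}{613} = - \frac{40160971}{85820}$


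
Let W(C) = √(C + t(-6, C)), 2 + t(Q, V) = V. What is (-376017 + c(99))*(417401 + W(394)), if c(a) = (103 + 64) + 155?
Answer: -156815468695 - 375695*√786 ≈ -1.5683e+11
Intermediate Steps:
t(Q, V) = -2 + V
W(C) = √(-2 + 2*C) (W(C) = √(C + (-2 + C)) = √(-2 + 2*C))
c(a) = 322 (c(a) = 167 + 155 = 322)
(-376017 + c(99))*(417401 + W(394)) = (-376017 + 322)*(417401 + √(-2 + 2*394)) = -375695*(417401 + √(-2 + 788)) = -375695*(417401 + √786) = -156815468695 - 375695*√786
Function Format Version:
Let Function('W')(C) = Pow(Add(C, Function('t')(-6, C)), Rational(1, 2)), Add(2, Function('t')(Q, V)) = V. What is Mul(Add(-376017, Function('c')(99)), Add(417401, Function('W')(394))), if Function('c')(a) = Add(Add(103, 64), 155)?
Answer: Add(-156815468695, Mul(-375695, Pow(786, Rational(1, 2)))) ≈ -1.5683e+11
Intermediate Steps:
Function('t')(Q, V) = Add(-2, V)
Function('W')(C) = Pow(Add(-2, Mul(2, C)), Rational(1, 2)) (Function('W')(C) = Pow(Add(C, Add(-2, C)), Rational(1, 2)) = Pow(Add(-2, Mul(2, C)), Rational(1, 2)))
Function('c')(a) = 322 (Function('c')(a) = Add(167, 155) = 322)
Mul(Add(-376017, Function('c')(99)), Add(417401, Function('W')(394))) = Mul(Add(-376017, 322), Add(417401, Pow(Add(-2, Mul(2, 394)), Rational(1, 2)))) = Mul(-375695, Add(417401, Pow(Add(-2, 788), Rational(1, 2)))) = Mul(-375695, Add(417401, Pow(786, Rational(1, 2)))) = Add(-156815468695, Mul(-375695, Pow(786, Rational(1, 2))))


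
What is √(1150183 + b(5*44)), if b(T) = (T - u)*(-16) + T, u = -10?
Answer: √1146723 ≈ 1070.9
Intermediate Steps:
b(T) = -160 - 15*T (b(T) = (T - 1*(-10))*(-16) + T = (T + 10)*(-16) + T = (10 + T)*(-16) + T = (-160 - 16*T) + T = -160 - 15*T)
√(1150183 + b(5*44)) = √(1150183 + (-160 - 75*44)) = √(1150183 + (-160 - 15*220)) = √(1150183 + (-160 - 3300)) = √(1150183 - 3460) = √1146723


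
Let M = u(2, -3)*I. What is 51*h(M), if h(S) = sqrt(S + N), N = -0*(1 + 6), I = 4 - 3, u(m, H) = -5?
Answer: 51*I*sqrt(5) ≈ 114.04*I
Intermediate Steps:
I = 1
M = -5 (M = -5*1 = -5)
N = 0 (N = -0*7 = -1*0 = 0)
h(S) = sqrt(S) (h(S) = sqrt(S + 0) = sqrt(S))
51*h(M) = 51*sqrt(-5) = 51*(I*sqrt(5)) = 51*I*sqrt(5)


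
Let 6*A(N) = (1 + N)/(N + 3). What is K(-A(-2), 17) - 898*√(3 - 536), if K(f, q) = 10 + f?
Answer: 61/6 - 898*I*√533 ≈ 10.167 - 20732.0*I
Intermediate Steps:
A(N) = (1 + N)/(6*(3 + N)) (A(N) = ((1 + N)/(N + 3))/6 = ((1 + N)/(3 + N))/6 = (1 + N)/(6*(3 + N)))
K(-A(-2), 17) - 898*√(3 - 536) = (10 - (1 - 2)/(6*(3 - 2))) - 898*√(3 - 536) = (10 - (-1)/(6*1)) - 898*I*√533 = (10 - (-1)/6) - 898*I*√533 = (10 - 1*(-⅙)) - 898*I*√533 = (10 + ⅙) - 898*I*√533 = 61/6 - 898*I*√533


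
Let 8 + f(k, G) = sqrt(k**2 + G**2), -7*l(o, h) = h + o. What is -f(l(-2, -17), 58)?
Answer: 8 - sqrt(165197)/7 ≈ -50.063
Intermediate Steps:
l(o, h) = -h/7 - o/7 (l(o, h) = -(h + o)/7 = -h/7 - o/7)
f(k, G) = -8 + sqrt(G**2 + k**2) (f(k, G) = -8 + sqrt(k**2 + G**2) = -8 + sqrt(G**2 + k**2))
-f(l(-2, -17), 58) = -(-8 + sqrt(58**2 + (-1/7*(-17) - 1/7*(-2))**2)) = -(-8 + sqrt(3364 + (17/7 + 2/7)**2)) = -(-8 + sqrt(3364 + (19/7)**2)) = -(-8 + sqrt(3364 + 361/49)) = -(-8 + sqrt(165197/49)) = -(-8 + sqrt(165197)/7) = 8 - sqrt(165197)/7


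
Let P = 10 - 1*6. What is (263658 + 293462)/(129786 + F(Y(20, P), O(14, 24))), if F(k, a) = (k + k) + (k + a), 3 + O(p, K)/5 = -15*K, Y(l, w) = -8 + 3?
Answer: 139280/31989 ≈ 4.3540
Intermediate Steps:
P = 4 (P = 10 - 6 = 4)
Y(l, w) = -5
O(p, K) = -15 - 75*K (O(p, K) = -15 + 5*(-15*K) = -15 - 75*K)
F(k, a) = a + 3*k (F(k, a) = 2*k + (a + k) = a + 3*k)
(263658 + 293462)/(129786 + F(Y(20, P), O(14, 24))) = (263658 + 293462)/(129786 + ((-15 - 75*24) + 3*(-5))) = 557120/(129786 + ((-15 - 1800) - 15)) = 557120/(129786 + (-1815 - 15)) = 557120/(129786 - 1830) = 557120/127956 = 557120*(1/127956) = 139280/31989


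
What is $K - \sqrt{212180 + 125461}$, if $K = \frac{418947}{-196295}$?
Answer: $- \frac{418947}{196295} - \sqrt{337641} \approx -583.2$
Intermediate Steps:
$K = - \frac{418947}{196295}$ ($K = 418947 \left(- \frac{1}{196295}\right) = - \frac{418947}{196295} \approx -2.1343$)
$K - \sqrt{212180 + 125461} = - \frac{418947}{196295} - \sqrt{212180 + 125461} = - \frac{418947}{196295} - \sqrt{337641}$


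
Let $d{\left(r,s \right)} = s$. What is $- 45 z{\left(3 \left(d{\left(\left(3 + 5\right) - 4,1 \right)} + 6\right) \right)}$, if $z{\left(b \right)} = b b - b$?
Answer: $-18900$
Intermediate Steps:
$z{\left(b \right)} = b^{2} - b$
$- 45 z{\left(3 \left(d{\left(\left(3 + 5\right) - 4,1 \right)} + 6\right) \right)} = - 45 \cdot 3 \left(1 + 6\right) \left(-1 + 3 \left(1 + 6\right)\right) = - 45 \cdot 3 \cdot 7 \left(-1 + 3 \cdot 7\right) = - 45 \cdot 21 \left(-1 + 21\right) = - 45 \cdot 21 \cdot 20 = \left(-45\right) 420 = -18900$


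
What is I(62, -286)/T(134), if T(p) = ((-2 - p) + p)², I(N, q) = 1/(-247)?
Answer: -1/988 ≈ -0.0010121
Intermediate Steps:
I(N, q) = -1/247
T(p) = 4 (T(p) = (-2)² = 4)
I(62, -286)/T(134) = -1/247/4 = -1/247*¼ = -1/988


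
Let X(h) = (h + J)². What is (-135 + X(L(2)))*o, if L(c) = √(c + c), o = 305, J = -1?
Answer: -40870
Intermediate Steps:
L(c) = √2*√c (L(c) = √(2*c) = √2*√c)
X(h) = (-1 + h)² (X(h) = (h - 1)² = (-1 + h)²)
(-135 + X(L(2)))*o = (-135 + (-1 + √2*√2)²)*305 = (-135 + (-1 + 2)²)*305 = (-135 + 1²)*305 = (-135 + 1)*305 = -134*305 = -40870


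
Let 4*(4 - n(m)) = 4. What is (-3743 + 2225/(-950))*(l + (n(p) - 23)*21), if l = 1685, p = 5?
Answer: -180038595/38 ≈ -4.7379e+6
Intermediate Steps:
n(m) = 3 (n(m) = 4 - ¼*4 = 4 - 1 = 3)
(-3743 + 2225/(-950))*(l + (n(p) - 23)*21) = (-3743 + 2225/(-950))*(1685 + (3 - 23)*21) = (-3743 + 2225*(-1/950))*(1685 - 20*21) = (-3743 - 89/38)*(1685 - 420) = -142323/38*1265 = -180038595/38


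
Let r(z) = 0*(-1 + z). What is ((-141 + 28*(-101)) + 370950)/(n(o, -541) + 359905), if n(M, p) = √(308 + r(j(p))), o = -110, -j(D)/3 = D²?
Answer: 18919743115/18504515531 - 735962*√77/129531608717 ≈ 1.0224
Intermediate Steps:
j(D) = -3*D²
r(z) = 0
n(M, p) = 2*√77 (n(M, p) = √(308 + 0) = √308 = 2*√77)
((-141 + 28*(-101)) + 370950)/(n(o, -541) + 359905) = ((-141 + 28*(-101)) + 370950)/(2*√77 + 359905) = ((-141 - 2828) + 370950)/(359905 + 2*√77) = (-2969 + 370950)/(359905 + 2*√77) = 367981/(359905 + 2*√77)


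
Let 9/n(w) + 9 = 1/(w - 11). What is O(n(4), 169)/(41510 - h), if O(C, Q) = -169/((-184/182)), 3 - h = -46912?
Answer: -15379/497260 ≈ -0.030927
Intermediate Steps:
h = 46915 (h = 3 - 1*(-46912) = 3 + 46912 = 46915)
n(w) = 9/(-9 + 1/(-11 + w)) (n(w) = 9/(-9 + 1/(w - 11)) = 9/(-9 + 1/(-11 + w)))
O(C, Q) = 15379/92 (O(C, Q) = -169/((-184*1/182)) = -169/(-92/91) = -169*(-91/92) = 15379/92)
O(n(4), 169)/(41510 - h) = 15379/(92*(41510 - 1*46915)) = 15379/(92*(41510 - 46915)) = (15379/92)/(-5405) = (15379/92)*(-1/5405) = -15379/497260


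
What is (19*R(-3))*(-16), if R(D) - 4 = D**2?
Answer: -3952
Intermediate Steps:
R(D) = 4 + D**2
(19*R(-3))*(-16) = (19*(4 + (-3)**2))*(-16) = (19*(4 + 9))*(-16) = (19*13)*(-16) = 247*(-16) = -3952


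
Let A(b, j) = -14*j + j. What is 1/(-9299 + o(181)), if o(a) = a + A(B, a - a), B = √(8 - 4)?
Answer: -1/9118 ≈ -0.00010967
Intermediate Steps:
B = 2 (B = √4 = 2)
A(b, j) = -13*j
o(a) = a (o(a) = a - 13*(a - a) = a - 13*0 = a + 0 = a)
1/(-9299 + o(181)) = 1/(-9299 + 181) = 1/(-9118) = -1/9118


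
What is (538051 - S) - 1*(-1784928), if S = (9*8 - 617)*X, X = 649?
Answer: 2676684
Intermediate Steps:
S = -353705 (S = (9*8 - 617)*649 = (72 - 617)*649 = -545*649 = -353705)
(538051 - S) - 1*(-1784928) = (538051 - 1*(-353705)) - 1*(-1784928) = (538051 + 353705) + 1784928 = 891756 + 1784928 = 2676684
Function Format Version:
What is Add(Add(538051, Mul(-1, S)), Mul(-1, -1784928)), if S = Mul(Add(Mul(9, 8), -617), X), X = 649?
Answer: 2676684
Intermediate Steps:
S = -353705 (S = Mul(Add(Mul(9, 8), -617), 649) = Mul(Add(72, -617), 649) = Mul(-545, 649) = -353705)
Add(Add(538051, Mul(-1, S)), Mul(-1, -1784928)) = Add(Add(538051, Mul(-1, -353705)), Mul(-1, -1784928)) = Add(Add(538051, 353705), 1784928) = Add(891756, 1784928) = 2676684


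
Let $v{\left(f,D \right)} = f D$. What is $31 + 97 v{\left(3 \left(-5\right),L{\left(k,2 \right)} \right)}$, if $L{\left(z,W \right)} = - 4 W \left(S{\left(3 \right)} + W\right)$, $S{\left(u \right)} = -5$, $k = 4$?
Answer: $-34889$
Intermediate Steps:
$L{\left(z,W \right)} = - 4 W \left(-5 + W\right)$
$v{\left(f,D \right)} = D f$
$31 + 97 v{\left(3 \left(-5\right),L{\left(k,2 \right)} \right)} = 31 + 97 \cdot 4 \cdot 2 \left(5 - 2\right) 3 \left(-5\right) = 31 + 97 \cdot 4 \cdot 2 \left(5 - 2\right) \left(-15\right) = 31 + 97 \cdot 4 \cdot 2 \cdot 3 \left(-15\right) = 31 + 97 \cdot 24 \left(-15\right) = 31 + 97 \left(-360\right) = 31 - 34920 = -34889$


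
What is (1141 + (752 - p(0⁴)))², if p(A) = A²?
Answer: 3583449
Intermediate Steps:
(1141 + (752 - p(0⁴)))² = (1141 + (752 - (0⁴)²))² = (1141 + (752 - 1*0²))² = (1141 + (752 - 1*0))² = (1141 + (752 + 0))² = (1141 + 752)² = 1893² = 3583449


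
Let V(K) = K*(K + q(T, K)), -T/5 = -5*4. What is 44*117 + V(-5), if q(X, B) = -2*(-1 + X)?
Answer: 6163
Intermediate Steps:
T = 100 (T = -(-25)*4 = -5*(-20) = 100)
q(X, B) = 2 - 2*X
V(K) = K*(-198 + K) (V(K) = K*(K + (2 - 2*100)) = K*(K + (2 - 200)) = K*(K - 198) = K*(-198 + K))
44*117 + V(-5) = 44*117 - 5*(-198 - 5) = 5148 - 5*(-203) = 5148 + 1015 = 6163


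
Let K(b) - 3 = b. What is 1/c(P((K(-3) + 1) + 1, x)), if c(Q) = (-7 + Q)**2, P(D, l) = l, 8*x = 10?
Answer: 16/529 ≈ 0.030246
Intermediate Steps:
x = 5/4 (x = (1/8)*10 = 5/4 ≈ 1.2500)
K(b) = 3 + b
1/c(P((K(-3) + 1) + 1, x)) = 1/((-7 + 5/4)**2) = 1/((-23/4)**2) = 1/(529/16) = 16/529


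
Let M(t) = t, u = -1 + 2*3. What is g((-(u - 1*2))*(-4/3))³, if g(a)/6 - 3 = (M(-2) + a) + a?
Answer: 157464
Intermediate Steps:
u = 5 (u = -1 + 6 = 5)
g(a) = 6 + 12*a (g(a) = 18 + 6*((-2 + a) + a) = 18 + 6*(-2 + 2*a) = 18 + (-12 + 12*a) = 6 + 12*a)
g((-(u - 1*2))*(-4/3))³ = (6 + 12*((-(5 - 1*2))*(-4/3)))³ = (6 + 12*((-(5 - 2))*(-4*⅓)))³ = (6 + 12*(-1*3*(-4/3)))³ = (6 + 12*(-3*(-4/3)))³ = (6 + 12*4)³ = (6 + 48)³ = 54³ = 157464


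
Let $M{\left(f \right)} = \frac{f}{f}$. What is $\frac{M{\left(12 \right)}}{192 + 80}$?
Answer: $\frac{1}{272} \approx 0.0036765$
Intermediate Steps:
$M{\left(f \right)} = 1$
$\frac{M{\left(12 \right)}}{192 + 80} = 1 \frac{1}{192 + 80} = 1 \cdot \frac{1}{272} = \frac{1}{272}$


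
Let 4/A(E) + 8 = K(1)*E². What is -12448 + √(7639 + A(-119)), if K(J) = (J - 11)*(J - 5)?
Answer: -12448 + √38295883847226/70804 ≈ -12361.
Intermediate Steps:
K(J) = (-11 + J)*(-5 + J)
A(E) = 4/(-8 + 40*E²) (A(E) = 4/(-8 + (55 + 1² - 16*1)*E²) = 4/(-8 + (55 + 1 - 16)*E²) = 4/(-8 + 40*E²))
-12448 + √(7639 + A(-119)) = -12448 + √(7639 + 1/(2*(-1 + 5*(-119)²))) = -12448 + √(7639 + 1/(2*(-1 + 5*14161))) = -12448 + √(7639 + 1/(2*(-1 + 70805))) = -12448 + √(7639 + (½)/70804) = -12448 + √(7639 + (½)*(1/70804)) = -12448 + √(7639 + 1/141608) = -12448 + √(1081743513/141608) = -12448 + √38295883847226/70804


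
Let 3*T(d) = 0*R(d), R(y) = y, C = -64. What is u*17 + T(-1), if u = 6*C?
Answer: -6528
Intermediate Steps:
T(d) = 0 (T(d) = (0*d)/3 = (⅓)*0 = 0)
u = -384 (u = 6*(-64) = -384)
u*17 + T(-1) = -384*17 + 0 = -6528 + 0 = -6528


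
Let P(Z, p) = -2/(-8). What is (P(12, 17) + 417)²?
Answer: 2785561/16 ≈ 1.7410e+5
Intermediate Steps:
P(Z, p) = ¼ (P(Z, p) = -2*(-⅛) = ¼)
(P(12, 17) + 417)² = (¼ + 417)² = (1669/4)² = 2785561/16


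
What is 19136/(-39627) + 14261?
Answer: 565101511/39627 ≈ 14261.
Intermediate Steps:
19136/(-39627) + 14261 = 19136*(-1/39627) + 14261 = -19136/39627 + 14261 = 565101511/39627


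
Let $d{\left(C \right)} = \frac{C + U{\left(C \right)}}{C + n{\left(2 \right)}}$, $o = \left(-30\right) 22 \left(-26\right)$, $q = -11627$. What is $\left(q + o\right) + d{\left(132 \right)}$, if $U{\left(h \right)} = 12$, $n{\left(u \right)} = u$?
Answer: $\frac{370783}{67} \approx 5534.1$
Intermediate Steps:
$o = 17160$ ($o = \left(-660\right) \left(-26\right) = 17160$)
$d{\left(C \right)} = \frac{12 + C}{2 + C}$ ($d{\left(C \right)} = \frac{C + 12}{C + 2} = \frac{12 + C}{2 + C}$)
$\left(q + o\right) + d{\left(132 \right)} = \left(-11627 + 17160\right) + \frac{12 + 132}{2 + 132} = 5533 + \frac{1}{134} \cdot 144 = 5533 + \frac{72}{67} = \frac{370783}{67}$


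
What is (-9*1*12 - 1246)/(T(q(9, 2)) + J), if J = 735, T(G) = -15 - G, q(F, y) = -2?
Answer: -677/361 ≈ -1.8753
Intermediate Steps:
(-9*1*12 - 1246)/(T(q(9, 2)) + J) = (-9*1*12 - 1246)/((-15 - 1*(-2)) + 735) = (-9*12 - 1246)/((-15 + 2) + 735) = (-108 - 1246)/(-13 + 735) = -1354/722 = -1354*1/722 = -677/361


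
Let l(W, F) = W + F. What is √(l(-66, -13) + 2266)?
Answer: 27*√3 ≈ 46.765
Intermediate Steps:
l(W, F) = F + W
√(l(-66, -13) + 2266) = √((-13 - 66) + 2266) = √(-79 + 2266) = √2187 = 27*√3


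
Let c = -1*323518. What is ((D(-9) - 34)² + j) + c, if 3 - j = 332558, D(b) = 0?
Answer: -654917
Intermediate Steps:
j = -332555 (j = 3 - 1*332558 = 3 - 332558 = -332555)
c = -323518
((D(-9) - 34)² + j) + c = ((0 - 34)² - 332555) - 323518 = ((-34)² - 332555) - 323518 = (1156 - 332555) - 323518 = -331399 - 323518 = -654917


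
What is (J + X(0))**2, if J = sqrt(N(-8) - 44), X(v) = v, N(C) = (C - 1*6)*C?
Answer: 68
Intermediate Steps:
N(C) = C*(-6 + C) (N(C) = (C - 6)*C = (-6 + C)*C = C*(-6 + C))
J = 2*sqrt(17) (J = sqrt(-8*(-6 - 8) - 44) = sqrt(-8*(-14) - 44) = sqrt(112 - 44) = sqrt(68) = 2*sqrt(17) ≈ 8.2462)
(J + X(0))**2 = (2*sqrt(17) + 0)**2 = (2*sqrt(17))**2 = 68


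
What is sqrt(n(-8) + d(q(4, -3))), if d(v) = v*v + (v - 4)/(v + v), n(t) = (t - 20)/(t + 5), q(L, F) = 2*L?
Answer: sqrt(2649)/6 ≈ 8.5781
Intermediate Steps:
n(t) = (-20 + t)/(5 + t)
d(v) = v**2 + (-4 + v)/(2*v) (d(v) = v**2 + (-4 + v)/((2*v)) = v**2 + (-4 + v)*(1/(2*v)) = v**2 + (-4 + v)/(2*v))
sqrt(n(-8) + d(q(4, -3))) = sqrt((-20 - 8)/(5 - 8) + (-2 + (2*4)**3 + (2*4)/2)/((2*4))) = sqrt(-28/(-3) + (-2 + 8**3 + (1/2)*8)/8) = sqrt(-1/3*(-28) + (-2 + 512 + 4)/8) = sqrt(28/3 + (1/8)*514) = sqrt(28/3 + 257/4) = sqrt(883/12) = sqrt(2649)/6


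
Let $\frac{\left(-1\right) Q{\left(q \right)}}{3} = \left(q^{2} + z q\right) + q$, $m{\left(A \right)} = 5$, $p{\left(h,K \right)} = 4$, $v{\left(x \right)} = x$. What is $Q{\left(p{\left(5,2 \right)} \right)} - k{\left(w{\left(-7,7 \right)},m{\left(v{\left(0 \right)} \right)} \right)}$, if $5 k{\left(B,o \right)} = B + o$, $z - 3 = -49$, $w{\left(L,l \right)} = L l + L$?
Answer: $\frac{2511}{5} \approx 502.2$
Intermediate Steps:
$w{\left(L,l \right)} = L + L l$
$z = -46$ ($z = 3 - 49 = -46$)
$k{\left(B,o \right)} = \frac{B}{5} + \frac{o}{5}$ ($k{\left(B,o \right)} = \frac{B + o}{5} = \frac{B}{5} + \frac{o}{5}$)
$Q{\left(q \right)} = - 3 q^{2} + 135 q$ ($Q{\left(q \right)} = - 3 \left(\left(q^{2} - 46 q\right) + q\right) = - 3 \left(q^{2} - 45 q\right) = - 3 q^{2} + 135 q$)
$Q{\left(p{\left(5,2 \right)} \right)} - k{\left(w{\left(-7,7 \right)},m{\left(v{\left(0 \right)} \right)} \right)} = 3 \cdot 4 \left(45 - 4\right) - \left(\frac{\left(-7\right) \left(1 + 7\right)}{5} + \frac{1}{5} \cdot 5\right) = 3 \cdot 4 \left(45 - 4\right) - \left(\frac{\left(-7\right) 8}{5} + 1\right) = 3 \cdot 4 \cdot 41 - \left(\frac{1}{5} \left(-56\right) + 1\right) = 492 - \left(- \frac{56}{5} + 1\right) = 492 - - \frac{51}{5} = 492 + \frac{51}{5} = \frac{2511}{5}$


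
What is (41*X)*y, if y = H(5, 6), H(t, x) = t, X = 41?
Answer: 8405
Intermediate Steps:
y = 5
(41*X)*y = (41*41)*5 = 1681*5 = 8405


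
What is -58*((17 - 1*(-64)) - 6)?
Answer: -4350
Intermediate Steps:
-58*((17 - 1*(-64)) - 6) = -58*((17 + 64) - 6) = -58*(81 - 6) = -58*75 = -4350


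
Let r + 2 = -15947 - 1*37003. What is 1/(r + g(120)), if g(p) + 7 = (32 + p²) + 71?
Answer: -1/38456 ≈ -2.6004e-5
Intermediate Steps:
r = -52952 (r = -2 + (-15947 - 1*37003) = -2 + (-15947 - 37003) = -2 - 52950 = -52952)
g(p) = 96 + p² (g(p) = -7 + ((32 + p²) + 71) = -7 + (103 + p²) = 96 + p²)
1/(r + g(120)) = 1/(-52952 + (96 + 120²)) = 1/(-52952 + (96 + 14400)) = 1/(-52952 + 14496) = 1/(-38456) = -1/38456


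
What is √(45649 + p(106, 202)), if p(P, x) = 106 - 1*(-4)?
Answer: √45759 ≈ 213.91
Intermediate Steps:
p(P, x) = 110 (p(P, x) = 106 + 4 = 110)
√(45649 + p(106, 202)) = √(45649 + 110) = √45759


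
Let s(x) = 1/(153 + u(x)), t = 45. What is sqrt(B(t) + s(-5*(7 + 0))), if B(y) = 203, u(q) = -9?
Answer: sqrt(29233)/12 ≈ 14.248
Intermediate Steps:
s(x) = 1/144 (s(x) = 1/(153 - 9) = 1/144)
sqrt(B(t) + s(-5*(7 + 0))) = sqrt(203 + 1/144) = sqrt(29233/144) = sqrt(29233)/12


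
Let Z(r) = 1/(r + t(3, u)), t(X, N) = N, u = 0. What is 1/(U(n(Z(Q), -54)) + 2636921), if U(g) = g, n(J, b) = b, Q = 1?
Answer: 1/2636867 ≈ 3.7924e-7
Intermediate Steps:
Z(r) = 1/r (Z(r) = 1/(r + 0) = 1/r)
1/(U(n(Z(Q), -54)) + 2636921) = 1/(-54 + 2636921) = 1/2636867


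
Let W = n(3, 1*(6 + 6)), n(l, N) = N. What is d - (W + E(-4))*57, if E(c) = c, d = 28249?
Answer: 27793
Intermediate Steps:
W = 12 (W = 1*(6 + 6) = 1*12 = 12)
d - (W + E(-4))*57 = 28249 - (12 - 4)*57 = 28249 - 8*57 = 28249 - 1*456 = 28249 - 456 = 27793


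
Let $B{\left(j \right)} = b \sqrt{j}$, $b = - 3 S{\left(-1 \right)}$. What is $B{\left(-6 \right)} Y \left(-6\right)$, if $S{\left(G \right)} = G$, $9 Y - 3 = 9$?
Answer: $- 24 i \sqrt{6} \approx - 58.788 i$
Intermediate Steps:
$Y = \frac{4}{3}$ ($Y = \frac{1}{3} + \frac{1}{9} \cdot 9 = \frac{1}{3} + 1 = \frac{4}{3} \approx 1.3333$)
$b = 3$ ($b = \left(-3\right) \left(-1\right) = 3$)
$B{\left(j \right)} = 3 \sqrt{j}$
$B{\left(-6 \right)} Y \left(-6\right) = 3 \sqrt{-6} \cdot \frac{4}{3} \left(-6\right) = 3 i \sqrt{6} \cdot \frac{4}{3} \left(-6\right) = 4 i \sqrt{6} \left(-6\right) = - 24 i \sqrt{6}$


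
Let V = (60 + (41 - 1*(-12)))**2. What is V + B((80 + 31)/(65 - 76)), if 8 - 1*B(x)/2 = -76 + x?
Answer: 142529/11 ≈ 12957.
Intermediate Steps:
B(x) = 168 - 2*x (B(x) = 16 - 2*(-76 + x) = 16 + (152 - 2*x) = 168 - 2*x)
V = 12769 (V = (60 + (41 + 12))**2 = (60 + 53)**2 = 113**2 = 12769)
V + B((80 + 31)/(65 - 76)) = 12769 + (168 - 2*(80 + 31)/(65 - 76)) = 12769 + (168 - 222/(-11)) = 12769 + (168 - 222*(-1)/11) = 12769 + (168 - 2*(-111/11)) = 12769 + (168 + 222/11) = 12769 + 2070/11 = 142529/11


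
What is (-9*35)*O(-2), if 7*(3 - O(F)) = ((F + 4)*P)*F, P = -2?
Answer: -585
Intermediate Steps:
O(F) = 3 - F*(-8 - 2*F)/7 (O(F) = 3 - (F + 4)*(-2)*F/7 = 3 - (4 + F)*(-2)*F/7 = 3 - (-8 - 2*F)*F/7 = 3 - F*(-8 - 2*F)/7)
(-9*35)*O(-2) = (-9*35)*(3 + (2/7)*(-2)**2 + (8/7)*(-2)) = -315*(3 + (2/7)*4 - 16/7) = -315*(3 + 8/7 - 16/7) = -315*13/7 = -585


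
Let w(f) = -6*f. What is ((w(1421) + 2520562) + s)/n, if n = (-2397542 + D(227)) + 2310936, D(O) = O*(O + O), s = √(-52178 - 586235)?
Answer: 628009/4113 + I*√638413/16452 ≈ 152.69 + 0.048566*I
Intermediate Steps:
s = I*√638413 (s = √(-638413) = I*√638413 ≈ 799.01*I)
D(O) = 2*O² (D(O) = O*(2*O) = 2*O²)
n = 16452 (n = (-2397542 + 2*227²) + 2310936 = (-2397542 + 2*51529) + 2310936 = (-2397542 + 103058) + 2310936 = -2294484 + 2310936 = 16452)
((w(1421) + 2520562) + s)/n = ((-6*1421 + 2520562) + I*√638413)/16452 = ((-8526 + 2520562) + I*√638413)*(1/16452) = (2512036 + I*√638413)*(1/16452) = 628009/4113 + I*√638413/16452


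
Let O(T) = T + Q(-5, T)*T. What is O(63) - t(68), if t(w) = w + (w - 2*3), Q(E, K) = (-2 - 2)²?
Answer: 941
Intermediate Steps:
Q(E, K) = 16 (Q(E, K) = (-4)² = 16)
t(w) = -6 + 2*w (t(w) = w + (w - 6) = w + (-6 + w) = -6 + 2*w)
O(T) = 17*T (O(T) = T + 16*T = 17*T)
O(63) - t(68) = 17*63 - (-6 + 2*68) = 1071 - (-6 + 136) = 1071 - 1*130 = 1071 - 130 = 941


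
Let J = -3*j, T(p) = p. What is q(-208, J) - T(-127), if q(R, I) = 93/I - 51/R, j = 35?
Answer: 919897/7280 ≈ 126.36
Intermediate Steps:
J = -105 (J = -3*35 = -105)
q(R, I) = -51/R + 93/I
q(-208, J) - T(-127) = (-51/(-208) + 93/(-105)) - 1*(-127) = (-51*(-1/208) + 93*(-1/105)) + 127 = (51/208 - 31/35) + 127 = -4663/7280 + 127 = 919897/7280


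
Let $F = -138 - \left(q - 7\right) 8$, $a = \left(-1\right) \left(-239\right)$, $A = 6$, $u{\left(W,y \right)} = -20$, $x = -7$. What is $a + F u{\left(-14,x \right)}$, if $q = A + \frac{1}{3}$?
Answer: $\frac{8677}{3} \approx 2892.3$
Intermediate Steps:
$q = \frac{19}{3}$ ($q = 6 + \frac{1}{3} = \frac{19}{3} \approx 6.3333$)
$a = 239$
$F = - \frac{398}{3}$ ($F = -138 - \left(\frac{19}{3} - 7\right) 8 = -138 - \left(- \frac{2}{3}\right) 8 = -138 - - \frac{16}{3} = -138 + \frac{16}{3} = - \frac{398}{3} \approx -132.67$)
$a + F u{\left(-14,x \right)} = 239 - - \frac{7960}{3} = 239 + \frac{7960}{3} = \frac{8677}{3}$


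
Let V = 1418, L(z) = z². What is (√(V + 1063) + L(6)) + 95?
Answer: 131 + √2481 ≈ 180.81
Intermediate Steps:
(√(V + 1063) + L(6)) + 95 = (√(1418 + 1063) + 6²) + 95 = (√2481 + 36) + 95 = (36 + √2481) + 95 = 131 + √2481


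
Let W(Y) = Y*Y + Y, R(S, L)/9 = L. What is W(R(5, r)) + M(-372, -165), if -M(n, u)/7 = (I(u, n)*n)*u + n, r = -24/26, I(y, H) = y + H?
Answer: 38993384316/169 ≈ 2.3073e+8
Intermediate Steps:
I(y, H) = H + y
r = -12/13 (r = -24*1/26 = -12/13 ≈ -0.92308)
R(S, L) = 9*L
M(n, u) = -7*n - 7*n*u*(n + u) (M(n, u) = -7*(((n + u)*n)*u + n) = -7*((n*(n + u))*u + n) = -7*(n*u*(n + u) + n) = -7*(n + n*u*(n + u)) = -7*n - 7*n*u*(n + u))
W(Y) = Y + Y² (W(Y) = Y² + Y = Y + Y²)
W(R(5, r)) + M(-372, -165) = (9*(-12/13))*(1 + 9*(-12/13)) - 7*(-372)*(1 - 165*(-372 - 165)) = -108*(1 - 108/13)/13 - 7*(-372)*(1 - 165*(-537)) = -108/13*(-95/13) - 7*(-372)*(1 + 88605) = 10260/169 - 7*(-372)*88606 = 10260/169 + 230730024 = 38993384316/169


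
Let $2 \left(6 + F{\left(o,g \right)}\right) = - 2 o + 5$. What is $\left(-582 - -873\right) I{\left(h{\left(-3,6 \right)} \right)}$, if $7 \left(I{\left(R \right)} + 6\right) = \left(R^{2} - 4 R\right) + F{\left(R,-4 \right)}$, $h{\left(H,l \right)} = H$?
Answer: $- \frac{12513}{14} \approx -893.79$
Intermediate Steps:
$F{\left(o,g \right)} = - \frac{7}{2} - o$ ($F{\left(o,g \right)} = -6 + \frac{- 2 o + 5}{2} = -6 + \frac{5 - 2 o}{2} = -6 - \left(- \frac{5}{2} + o\right) = - \frac{7}{2} - o$)
$I{\left(R \right)} = - \frac{13}{2} - \frac{5 R}{7} + \frac{R^{2}}{7}$ ($I{\left(R \right)} = -6 + \frac{\left(R^{2} - 4 R\right) - \left(\frac{7}{2} + R\right)}{7} = -6 + \frac{- \frac{7}{2} + R^{2} - 5 R}{7} = -6 - \left(\frac{1}{2} - \frac{R^{2}}{7} + \frac{5 R}{7}\right) = - \frac{13}{2} - \frac{5 R}{7} + \frac{R^{2}}{7}$)
$\left(-582 - -873\right) I{\left(h{\left(-3,6 \right)} \right)} = \left(-582 - -873\right) \left(- \frac{13}{2} - - \frac{15}{7} + \frac{\left(-3\right)^{2}}{7}\right) = \left(-582 + 873\right) \left(- \frac{13}{2} + \frac{15}{7} + \frac{1}{7} \cdot 9\right) = 291 \left(- \frac{13}{2} + \frac{15}{7} + \frac{9}{7}\right) = 291 \left(- \frac{43}{14}\right) = - \frac{12513}{14}$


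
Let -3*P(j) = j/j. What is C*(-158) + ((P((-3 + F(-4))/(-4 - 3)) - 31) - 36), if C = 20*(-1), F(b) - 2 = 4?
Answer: 9278/3 ≈ 3092.7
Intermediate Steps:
F(b) = 6 (F(b) = 2 + 4 = 6)
P(j) = -⅓ (P(j) = -j/(3*j) = -⅓*1 = -⅓)
C = -20
C*(-158) + ((P((-3 + F(-4))/(-4 - 3)) - 31) - 36) = -20*(-158) + ((-⅓ - 31) - 36) = 3160 + (-94/3 - 36) = 3160 - 202/3 = 9278/3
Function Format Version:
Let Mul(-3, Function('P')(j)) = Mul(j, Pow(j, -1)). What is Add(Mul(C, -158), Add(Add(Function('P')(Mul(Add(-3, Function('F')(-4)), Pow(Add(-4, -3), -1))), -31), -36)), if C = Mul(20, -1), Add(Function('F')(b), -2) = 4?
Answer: Rational(9278, 3) ≈ 3092.7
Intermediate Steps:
Function('F')(b) = 6 (Function('F')(b) = Add(2, 4) = 6)
Function('P')(j) = Rational(-1, 3) (Function('P')(j) = Mul(Rational(-1, 3), Mul(j, Pow(j, -1))) = Mul(Rational(-1, 3), 1) = Rational(-1, 3))
C = -20
Add(Mul(C, -158), Add(Add(Function('P')(Mul(Add(-3, Function('F')(-4)), Pow(Add(-4, -3), -1))), -31), -36)) = Add(Mul(-20, -158), Add(Add(Rational(-1, 3), -31), -36)) = Add(3160, Add(Rational(-94, 3), -36)) = Add(3160, Rational(-202, 3)) = Rational(9278, 3)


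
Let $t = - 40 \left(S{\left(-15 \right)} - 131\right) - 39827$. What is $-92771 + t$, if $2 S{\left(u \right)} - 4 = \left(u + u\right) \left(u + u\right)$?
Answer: $-145438$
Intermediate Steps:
$S{\left(u \right)} = 2 + 2 u^{2}$ ($S{\left(u \right)} = 2 + \frac{\left(u + u\right) \left(u + u\right)}{2} = 2 + \frac{2 u 2 u}{2} = 2 + \frac{4 u^{2}}{2} = 2 + 2 u^{2}$)
$t = -52667$ ($t = - 40 \left(\left(2 + 2 \left(-15\right)^{2}\right) - 131\right) - 39827 = - 40 \left(\left(2 + 2 \cdot 225\right) - 131\right) - 39827 = - 40 \left(\left(2 + 450\right) - 131\right) - 39827 = - 40 \left(452 - 131\right) - 39827 = \left(-40\right) 321 - 39827 = -12840 - 39827 = -52667$)
$-92771 + t = -92771 - 52667 = -145438$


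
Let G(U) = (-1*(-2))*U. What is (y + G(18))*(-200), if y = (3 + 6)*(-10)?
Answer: 10800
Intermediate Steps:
G(U) = 2*U
y = -90 (y = 9*(-10) = -90)
(y + G(18))*(-200) = (-90 + 2*18)*(-200) = (-90 + 36)*(-200) = -54*(-200) = 10800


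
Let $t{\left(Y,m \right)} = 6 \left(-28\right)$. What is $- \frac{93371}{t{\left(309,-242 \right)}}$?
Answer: $\frac{93371}{168} \approx 555.78$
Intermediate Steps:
$t{\left(Y,m \right)} = -168$
$- \frac{93371}{t{\left(309,-242 \right)}} = - \frac{93371}{-168} = \left(-93371\right) \left(- \frac{1}{168}\right) = \frac{93371}{168}$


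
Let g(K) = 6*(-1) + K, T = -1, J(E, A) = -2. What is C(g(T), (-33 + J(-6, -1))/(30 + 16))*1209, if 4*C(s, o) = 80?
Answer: 24180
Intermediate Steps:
g(K) = -6 + K
C(s, o) = 20 (C(s, o) = (¼)*80 = 20)
C(g(T), (-33 + J(-6, -1))/(30 + 16))*1209 = 20*1209 = 24180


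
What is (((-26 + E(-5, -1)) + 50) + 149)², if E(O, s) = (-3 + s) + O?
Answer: 26896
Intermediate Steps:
E(O, s) = -3 + O + s
(((-26 + E(-5, -1)) + 50) + 149)² = (((-26 + (-3 - 5 - 1)) + 50) + 149)² = (((-26 - 9) + 50) + 149)² = ((-35 + 50) + 149)² = (15 + 149)² = 164² = 26896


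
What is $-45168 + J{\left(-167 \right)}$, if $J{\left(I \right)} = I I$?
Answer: $-17279$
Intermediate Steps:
$J{\left(I \right)} = I^{2}$
$-45168 + J{\left(-167 \right)} = -45168 + \left(-167\right)^{2} = -45168 + 27889 = -17279$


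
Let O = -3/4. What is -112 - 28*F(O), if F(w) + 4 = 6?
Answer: -168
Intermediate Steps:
O = -3/4 (O = -3*1/4 = -3/4 ≈ -0.75000)
F(w) = 2 (F(w) = -4 + 6 = 2)
-112 - 28*F(O) = -112 - 28*2 = -112 - 56 = -168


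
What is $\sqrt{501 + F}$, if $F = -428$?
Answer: $\sqrt{73} \approx 8.544$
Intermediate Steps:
$\sqrt{501 + F} = \sqrt{501 - 428} = \sqrt{73}$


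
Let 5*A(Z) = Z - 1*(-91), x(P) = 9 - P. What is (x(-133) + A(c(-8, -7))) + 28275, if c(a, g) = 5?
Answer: 142181/5 ≈ 28436.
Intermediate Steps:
A(Z) = 91/5 + Z/5 (A(Z) = (Z - 1*(-91))/5 = (Z + 91)/5 = (91 + Z)/5 = 91/5 + Z/5)
(x(-133) + A(c(-8, -7))) + 28275 = ((9 - 1*(-133)) + (91/5 + (⅕)*5)) + 28275 = ((9 + 133) + (91/5 + 1)) + 28275 = (142 + 96/5) + 28275 = 806/5 + 28275 = 142181/5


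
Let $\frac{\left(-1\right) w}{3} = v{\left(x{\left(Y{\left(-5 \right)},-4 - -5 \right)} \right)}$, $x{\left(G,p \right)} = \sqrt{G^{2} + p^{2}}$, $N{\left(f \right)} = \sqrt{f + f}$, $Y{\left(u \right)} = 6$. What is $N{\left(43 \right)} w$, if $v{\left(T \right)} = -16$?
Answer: $48 \sqrt{86} \approx 445.13$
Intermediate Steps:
$N{\left(f \right)} = \sqrt{2} \sqrt{f}$ ($N{\left(f \right)} = \sqrt{2 f} = \sqrt{2} \sqrt{f}$)
$w = 48$ ($w = \left(-3\right) \left(-16\right) = 48$)
$N{\left(43 \right)} w = \sqrt{2} \sqrt{43} \cdot 48 = \sqrt{86} \cdot 48 = 48 \sqrt{86}$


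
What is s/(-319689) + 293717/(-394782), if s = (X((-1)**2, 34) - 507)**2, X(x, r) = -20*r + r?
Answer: -206241612617/42069154266 ≈ -4.9024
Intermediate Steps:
X(x, r) = -19*r
s = 1329409 (s = (-19*34 - 507)**2 = (-646 - 507)**2 = (-1153)**2 = 1329409)
s/(-319689) + 293717/(-394782) = 1329409/(-319689) + 293717/(-394782) = 1329409*(-1/319689) + 293717*(-1/394782) = -1329409/319689 - 293717/394782 = -206241612617/42069154266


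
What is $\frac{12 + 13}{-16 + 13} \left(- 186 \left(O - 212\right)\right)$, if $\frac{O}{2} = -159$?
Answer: $-821500$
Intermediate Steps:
$O = -318$ ($O = 2 \left(-159\right) = -318$)
$\frac{12 + 13}{-16 + 13} \left(- 186 \left(O - 212\right)\right) = \frac{12 + 13}{-16 + 13} \left(- 186 \left(-318 - 212\right)\right) = \frac{25}{-3} \left(\left(-186\right) \left(-530\right)\right) = 25 \left(- \frac{1}{3}\right) 98580 = \left(- \frac{25}{3}\right) 98580 = -821500$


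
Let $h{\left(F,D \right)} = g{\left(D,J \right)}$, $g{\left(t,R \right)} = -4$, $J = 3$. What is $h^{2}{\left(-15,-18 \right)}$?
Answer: $16$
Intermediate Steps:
$h{\left(F,D \right)} = -4$
$h^{2}{\left(-15,-18 \right)} = \left(-4\right)^{2} = 16$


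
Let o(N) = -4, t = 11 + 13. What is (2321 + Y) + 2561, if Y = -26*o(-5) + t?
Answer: 5010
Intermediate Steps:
t = 24
Y = 128 (Y = -26*(-4) + 24 = 104 + 24 = 128)
(2321 + Y) + 2561 = (2321 + 128) + 2561 = 2449 + 2561 = 5010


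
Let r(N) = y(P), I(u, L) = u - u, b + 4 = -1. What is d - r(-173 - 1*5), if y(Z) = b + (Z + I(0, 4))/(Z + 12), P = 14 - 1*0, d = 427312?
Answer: 5555114/13 ≈ 4.2732e+5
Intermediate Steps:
b = -5 (b = -4 - 1 = -5)
I(u, L) = 0
P = 14 (P = 14 + 0 = 14)
y(Z) = -5 + Z/(12 + Z) (y(Z) = -5 + (Z + 0)/(Z + 12) = -5 + Z/(12 + Z))
r(N) = -58/13 (r(N) = 4*(-15 - 1*14)/(12 + 14) = 4*(-15 - 14)/26 = 4*(1/26)*(-29) = -58/13)
d - r(-173 - 1*5) = 427312 - 1*(-58/13) = 427312 + 58/13 = 5555114/13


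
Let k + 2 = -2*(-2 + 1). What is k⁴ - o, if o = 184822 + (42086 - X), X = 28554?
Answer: -198354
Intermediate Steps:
k = 0 (k = -2 - 2*(-2 + 1) = -2 - 2*(-1) = -2 + 2 = 0)
o = 198354 (o = 184822 + (42086 - 1*28554) = 184822 + (42086 - 28554) = 184822 + 13532 = 198354)
k⁴ - o = 0⁴ - 1*198354 = 0 - 198354 = -198354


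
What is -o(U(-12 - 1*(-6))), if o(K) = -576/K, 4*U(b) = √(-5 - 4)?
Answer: -768*I ≈ -768.0*I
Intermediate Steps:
U(b) = 3*I/4 (U(b) = √(-5 - 4)/4 = √(-9)/4 = (3*I)/4 = 3*I/4)
-o(U(-12 - 1*(-6))) = -(-576)/(3*I/4) = -(-576)*(-4*I/3) = -768*I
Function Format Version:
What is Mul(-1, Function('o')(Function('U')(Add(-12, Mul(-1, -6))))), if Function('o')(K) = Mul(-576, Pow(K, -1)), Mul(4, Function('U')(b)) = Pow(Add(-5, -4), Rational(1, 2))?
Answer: Mul(-768, I) ≈ Mul(-768.00, I)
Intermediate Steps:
Function('U')(b) = Mul(Rational(3, 4), I) (Function('U')(b) = Mul(Rational(1, 4), Pow(Add(-5, -4), Rational(1, 2))) = Mul(Rational(1, 4), Pow(-9, Rational(1, 2))) = Mul(Rational(1, 4), Mul(3, I)) = Mul(Rational(3, 4), I))
Mul(-1, Function('o')(Function('U')(Add(-12, Mul(-1, -6))))) = Mul(-1, Mul(-576, Pow(Mul(Rational(3, 4), I), -1))) = Mul(-1, Mul(-576, Mul(Rational(-4, 3), I))) = Mul(-1, Mul(768, I)) = Mul(-768, I)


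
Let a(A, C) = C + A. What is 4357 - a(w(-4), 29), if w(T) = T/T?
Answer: 4327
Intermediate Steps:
w(T) = 1
a(A, C) = A + C
4357 - a(w(-4), 29) = 4357 - (1 + 29) = 4357 - 1*30 = 4357 - 30 = 4327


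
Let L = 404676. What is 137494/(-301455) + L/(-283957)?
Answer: -23004855334/12228608205 ≈ -1.8812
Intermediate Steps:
137494/(-301455) + L/(-283957) = 137494/(-301455) + 404676/(-283957) = 137494*(-1/301455) + 404676*(-1/283957) = -19642/43065 - 404676/283957 = -23004855334/12228608205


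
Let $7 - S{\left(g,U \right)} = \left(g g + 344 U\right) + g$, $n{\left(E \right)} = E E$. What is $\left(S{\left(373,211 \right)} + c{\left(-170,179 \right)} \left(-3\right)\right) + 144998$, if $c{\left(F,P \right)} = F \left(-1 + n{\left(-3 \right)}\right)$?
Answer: $-63001$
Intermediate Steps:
$n{\left(E \right)} = E^{2}$
$c{\left(F,P \right)} = 8 F$ ($c{\left(F,P \right)} = F \left(-1 + \left(-3\right)^{2}\right) = F \left(-1 + 9\right) = F 8 = 8 F$)
$S{\left(g,U \right)} = 7 - g - g^{2} - 344 U$ ($S{\left(g,U \right)} = 7 - \left(\left(g g + 344 U\right) + g\right) = 7 - \left(\left(g^{2} + 344 U\right) + g\right) = 7 - \left(g + g^{2} + 344 U\right) = 7 - g - g^{2} - 344 U$)
$\left(S{\left(373,211 \right)} + c{\left(-170,179 \right)} \left(-3\right)\right) + 144998 = \left(\left(7 - 373 - 373^{2} - 72584\right) + 8 \left(-170\right) \left(-3\right)\right) + 144998 = \left(\left(7 - 373 - 139129 - 72584\right) - -4080\right) + 144998 = \left(\left(7 - 373 - 139129 - 72584\right) + 4080\right) + 144998 = \left(-212079 + 4080\right) + 144998 = -207999 + 144998 = -63001$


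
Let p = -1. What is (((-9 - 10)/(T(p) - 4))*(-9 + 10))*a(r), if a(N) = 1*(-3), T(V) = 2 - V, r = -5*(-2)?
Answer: -57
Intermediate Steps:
r = 10
a(N) = -3
(((-9 - 10)/(T(p) - 4))*(-9 + 10))*a(r) = (((-9 - 10)/((2 - 1*(-1)) - 4))*(-9 + 10))*(-3) = (-19/((2 + 1) - 4)*1)*(-3) = (-19/(3 - 4)*1)*(-3) = (-19/(-1)*1)*(-3) = (-19*(-1)*1)*(-3) = (19*1)*(-3) = 19*(-3) = -57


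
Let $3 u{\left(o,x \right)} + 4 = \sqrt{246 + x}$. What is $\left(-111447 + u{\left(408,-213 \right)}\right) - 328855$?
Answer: $- \frac{1320910}{3} + \frac{\sqrt{33}}{3} \approx -4.403 \cdot 10^{5}$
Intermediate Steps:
$u{\left(o,x \right)} = - \frac{4}{3} + \frac{\sqrt{246 + x}}{3}$
$\left(-111447 + u{\left(408,-213 \right)}\right) - 328855 = \left(-111447 - \left(\frac{4}{3} - \frac{\sqrt{246 - 213}}{3}\right)\right) - 328855 = \left(-111447 - \left(\frac{4}{3} - \frac{\sqrt{33}}{3}\right)\right) - 328855 = \left(- \frac{334345}{3} + \frac{\sqrt{33}}{3}\right) - 328855 = - \frac{1320910}{3} + \frac{\sqrt{33}}{3}$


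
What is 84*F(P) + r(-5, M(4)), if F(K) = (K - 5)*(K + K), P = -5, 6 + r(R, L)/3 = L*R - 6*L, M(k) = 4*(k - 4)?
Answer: 8382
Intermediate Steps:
M(k) = -16 + 4*k (M(k) = 4*(-4 + k) = -16 + 4*k)
r(R, L) = -18 - 18*L + 3*L*R (r(R, L) = -18 + 3*(L*R - 6*L) = -18 + 3*(-6*L + L*R) = -18 + (-18*L + 3*L*R) = -18 - 18*L + 3*L*R)
F(K) = 2*K*(-5 + K) (F(K) = (-5 + K)*(2*K) = 2*K*(-5 + K))
84*F(P) + r(-5, M(4)) = 84*(2*(-5)*(-5 - 5)) + (-18 - 18*(-16 + 4*4) + 3*(-16 + 4*4)*(-5)) = 84*(2*(-5)*(-10)) + (-18 - 18*(-16 + 16) + 3*(-16 + 16)*(-5)) = 84*100 + (-18 - 18*0 + 3*0*(-5)) = 8400 + (-18 + 0 + 0) = 8400 - 18 = 8382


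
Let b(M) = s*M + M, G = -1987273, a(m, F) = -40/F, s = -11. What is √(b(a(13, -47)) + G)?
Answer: I*√4389904857/47 ≈ 1409.7*I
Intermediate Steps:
b(M) = -10*M (b(M) = -11*M + M = -10*M)
√(b(a(13, -47)) + G) = √(-(-400)/(-47) - 1987273) = √(-(-400)*(-1)/47 - 1987273) = √(-10*40/47 - 1987273) = √(-400/47 - 1987273) = √(-93402231/47) = I*√4389904857/47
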